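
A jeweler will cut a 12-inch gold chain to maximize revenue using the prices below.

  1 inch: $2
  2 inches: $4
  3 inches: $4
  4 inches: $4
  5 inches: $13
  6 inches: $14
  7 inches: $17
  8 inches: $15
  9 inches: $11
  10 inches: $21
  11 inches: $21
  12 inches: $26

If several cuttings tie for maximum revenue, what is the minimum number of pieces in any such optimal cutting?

Let r[k] be the best obtainable value from length k. For each k, try every first piece i and keep the best of price[i] + r[k−i].
r[1] = 2
r[2] = max(2+2, 4+0) = 4
r[3] = max(2+4, 4+2, 4+0) = 6
r[4] = max(2+6, 4+4, 4+2, 4+0) = 8
r[5] = max(2+8, 4+6, 4+4, 4+2, 13+0) = 13
r[6] = max(2+13, 4+8, 4+6, 4+4, 13+2, 14+0) = 15
r[7] = max(2+15, 4+13, 4+8, …, 14+2, 17+0) = 17
r[8] = max(2+17, 4+15, 4+13, …, 17+2, 15+0) = 19
r[9] = max(2+19, 4+17, 4+15, …, 15+2, 11+0) = 21
r[10] = max(2+21, 4+19, 4+17, …, 11+2, 21+0) = 26
r[11] = max(2+26, 4+21, 4+19, …, 21+2, 21+0) = 28
r[12] = max(2+28, 4+26, 4+21, …, 21+2, 26+0) = 30
Maximum revenue is $30.
Now minimize piece count subject to staying optimal: for each k, pieces[k] = 1 + min over i with p[i]+r[k−i]=r[k] of pieces[k−i].
pieces[9] = 2
pieces[10] = 2
pieces[11] = 3
pieces[12] = 2

2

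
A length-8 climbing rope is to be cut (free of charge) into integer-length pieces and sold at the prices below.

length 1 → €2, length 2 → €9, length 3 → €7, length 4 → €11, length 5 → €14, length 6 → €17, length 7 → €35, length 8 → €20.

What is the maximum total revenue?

Consider every possible first cut. best[k] is the best of p[i]+best[k−i] over all sellable i≤k.
best[1] = 2
best[2] = max(2+2, 9+0) = 9
best[3] = max(2+9, 9+2, 7+0) = 11
best[4] = max(2+11, 9+9, 7+2, 11+0) = 18
best[5] = max(2+18, 9+11, 7+9, 11+2, 14+0) = 20
best[6] = max(2+20, 9+18, 7+11, 11+9, 14+2, 17+0) = 27
best[7] = max(2+27, 9+20, 7+18, …, 17+2, 35+0) = 35
best[8] = max(2+35, 9+27, 7+20, …, 35+2, 20+0) = 37
One optimal cutting: 7 + 1 → €35 + €2 = €37.

37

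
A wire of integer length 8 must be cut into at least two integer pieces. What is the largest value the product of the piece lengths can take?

Let g[k] be the best product for length k (with at least one cut). For each first piece i, the rest contributes max(k−i, g[k−i]).
g[2] = 1·max(1,0) = 1·1 = 1
g[3] = 1·max(2,1) = 1·2 = 2
g[4] = 2·max(2,1) = 2·2 = 4
g[5] = 2·max(3,2) = 2·3 = 6
g[6] = 3·max(3,2) = 3·3 = 9
g[7] = 2·max(5,6) = 2·6 = 12
g[8] = 2·max(6,9) = 2·9 = 18
One optimal split: 3 + 3 + 2; product 3·3·2 = 18.

18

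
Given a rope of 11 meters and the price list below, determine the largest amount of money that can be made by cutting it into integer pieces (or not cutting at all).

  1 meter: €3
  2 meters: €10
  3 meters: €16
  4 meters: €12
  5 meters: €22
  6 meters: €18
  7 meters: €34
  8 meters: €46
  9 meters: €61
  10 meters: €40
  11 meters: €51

71

Build best[k] bottom-up: best[k] = max over allowed piece i of (p[i] + best[k−i]).
best[1] = 3
best[2] = max(3+3, 10+0) = 10
best[3] = max(3+10, 10+3, 16+0) = 16
best[4] = max(3+16, 10+10, 16+3, 12+0) = 20
best[5] = max(3+20, 10+16, 16+10, 12+3, 22+0) = 26
best[6] = max(3+26, 10+20, 16+16, 12+10, 22+3, 18+0) = 32
best[7] = max(3+32, 10+26, 16+20, …, 18+3, 34+0) = 36
best[8] = max(3+36, 10+32, 16+26, …, 34+3, 46+0) = 46
best[9] = max(3+46, 10+36, 16+32, …, 46+3, 61+0) = 61
best[10] = max(3+61, 10+46, 16+36, …, 61+3, 40+0) = 64
best[11] = max(3+64, 10+61, 16+46, …, 40+3, 51+0) = 71
One optimal cutting: 9 + 2 → €61 + €10 = €71.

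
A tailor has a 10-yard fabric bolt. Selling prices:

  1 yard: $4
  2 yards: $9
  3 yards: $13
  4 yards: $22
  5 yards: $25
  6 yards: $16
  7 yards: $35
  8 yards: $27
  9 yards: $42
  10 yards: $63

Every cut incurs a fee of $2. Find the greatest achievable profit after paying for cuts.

Let net[k] be the best obtainable value from length k. For each k, try every first piece i and keep the best of price[i] + net[k−i] minus the 2 cut fee when i<k.
net[1] = 4
net[2] = max(4+4-2, 9+0) = 9
net[3] = max(4+9-2, 9+4-2, 13+0) = 13
net[4] = max(4+13-2, 9+9-2, 13+4-2, 22+0) = 22
net[5] = max(4+22-2, 9+13-2, 13+9-2, 22+4-2, 25+0) = 25
net[6] = max(4+25-2, 9+22-2, 13+13-2, 22+9-2, 25+4-2, 16+0) = 29
net[7] = max(4+29-2, 9+25-2, 13+22-2, …, 16+4-2, 35+0) = 35
net[8] = max(4+35-2, 9+29-2, 13+25-2, …, 35+4-2, 27+0) = 42
net[9] = max(4+42-2, 9+35-2, 13+29-2, …, 27+4-2, 42+0) = 45
net[10] = max(4+45-2, 9+42-2, 13+35-2, …, 42+4-2, 63+0) = 63
Best is to make no cuts and sell whole for $63.

63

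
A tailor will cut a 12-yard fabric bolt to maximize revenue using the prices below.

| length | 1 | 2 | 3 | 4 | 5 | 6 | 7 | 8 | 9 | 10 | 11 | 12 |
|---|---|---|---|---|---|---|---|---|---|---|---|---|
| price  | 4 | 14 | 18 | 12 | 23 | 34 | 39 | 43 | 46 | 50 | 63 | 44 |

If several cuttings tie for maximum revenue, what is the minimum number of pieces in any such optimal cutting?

Build r[k] bottom-up: r[k] = max over allowed piece i of (p[i] + r[k−i]).
r[1] = 4
r[2] = max(4+4, 14+0) = 14
r[3] = max(4+14, 14+4, 18+0) = 18
r[4] = max(4+18, 14+14, 18+4, 12+0) = 28
r[5] = max(4+28, 14+18, 18+14, 12+4, 23+0) = 32
r[6] = max(4+32, 14+28, 18+18, 12+14, 23+4, 34+0) = 42
r[7] = max(4+42, 14+32, 18+28, …, 34+4, 39+0) = 46
r[8] = max(4+46, 14+42, 18+32, …, 39+4, 43+0) = 56
r[9] = max(4+56, 14+46, 18+42, …, 43+4, 46+0) = 60
r[10] = max(4+60, 14+56, 18+46, …, 46+4, 50+0) = 70
r[11] = max(4+70, 14+60, 18+56, …, 50+4, 63+0) = 74
r[12] = max(4+74, 14+70, 18+60, …, 63+4, 44+0) = 84
Maximum revenue is $84.
Now minimize piece count subject to staying optimal: for each k, pieces[k] = 1 + min over i with p[i]+r[k−i]=r[k] of pieces[k−i].
pieces[9] = 4
pieces[10] = 5
pieces[11] = 5
pieces[12] = 6

6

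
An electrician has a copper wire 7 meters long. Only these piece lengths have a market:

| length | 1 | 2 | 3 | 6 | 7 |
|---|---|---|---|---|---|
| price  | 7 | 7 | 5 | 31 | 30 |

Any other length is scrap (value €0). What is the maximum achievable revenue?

49

Let best[k] be the best obtainable value from length k. For each k, try every first piece i and keep the best of price[i] + best[k−i].
best[1] = 7
best[2] = max(7+7, 7+0) = 14
best[3] = max(7+14, 7+7, 5+0) = 21
best[4] = max(7+21, 7+14, 5+7) = 28
best[5] = max(7+28, 7+21, 5+14) = 35
best[6] = max(7+35, 7+28, 5+21, 31+0) = 42
best[7] = max(7+42, 7+35, 5+28, 31+7, 30+0) = 49
One optimal cutting: 1 + 1 + 1 + 1 + 1 + 1 + 1 → €49.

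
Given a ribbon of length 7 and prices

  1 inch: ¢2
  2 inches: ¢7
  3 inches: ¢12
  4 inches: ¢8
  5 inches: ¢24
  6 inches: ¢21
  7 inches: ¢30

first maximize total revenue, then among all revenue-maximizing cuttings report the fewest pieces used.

2

Build r[k] bottom-up: r[k] = max over allowed piece i of (p[i] + r[k−i]).
r[1] = 2
r[2] = max(2+2, 7+0) = 7
r[3] = max(2+7, 7+2, 12+0) = 12
r[4] = max(2+12, 7+7, 12+2, 8+0) = 14
r[5] = max(2+14, 7+12, 12+7, 8+2, 24+0) = 24
r[6] = max(2+24, 7+14, 12+12, 8+7, 24+2, 21+0) = 26
r[7] = max(2+26, 7+24, 12+14, …, 21+2, 30+0) = 31
Maximum revenue is ¢31.
Now minimize piece count subject to staying optimal: for each k, pieces[k] = 1 + min over i with p[i]+r[k−i]=r[k] of pieces[k−i].
pieces[4] = 2
pieces[5] = 1
pieces[6] = 2
pieces[7] = 2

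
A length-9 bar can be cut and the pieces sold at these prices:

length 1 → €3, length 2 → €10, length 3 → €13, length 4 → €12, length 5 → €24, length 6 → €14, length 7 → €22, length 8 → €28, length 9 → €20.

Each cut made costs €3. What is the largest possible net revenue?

Consider every possible first cut. r[k] is the best of p[i]+r[k−i] over all sellable i≤k, charging 3 whenever i<k.
r[1] = 3
r[2] = max(3+3-3, 10+0) = 10
r[3] = max(3+10-3, 10+3-3, 13+0) = 13
r[4] = max(3+13-3, 10+10-3, 13+3-3, 12+0) = 17
r[5] = max(3+17-3, 10+13-3, 13+10-3, 12+3-3, 24+0) = 24
r[6] = max(3+24-3, 10+17-3, 13+13-3, 12+10-3, 24+3-3, 14+0) = 24
r[7] = max(3+24-3, 10+24-3, 13+17-3, …, 14+3-3, 22+0) = 31
r[8] = max(3+31-3, 10+24-3, 13+24-3, …, 22+3-3, 28+0) = 34
r[9] = max(3+34-3, 10+31-3, 13+24-3, …, 28+3-3, 20+0) = 38
One optimal plan: pieces 5 + 2 + 2 (2 cuts) → €44 − €6 = €38.

38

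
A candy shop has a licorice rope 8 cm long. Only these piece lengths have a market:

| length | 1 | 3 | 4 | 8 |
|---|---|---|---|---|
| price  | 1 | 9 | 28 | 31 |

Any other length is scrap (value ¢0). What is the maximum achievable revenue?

Consider every possible first cut. best[k] is the best of p[i]+best[k−i] over all sellable i≤k.
best[1] = 1
best[2] = 2  (first piece 1, then best[1]=1)
best[3] = max(1+2, 9+0) = 9
best[4] = max(1+9, 9+1, 28+0) = 28
best[5] = max(1+28, 9+2, 28+1) = 29
best[6] = max(1+29, 9+9, 28+2) = 30
best[7] = max(1+30, 9+28, 28+9) = 37
best[8] = max(1+37, 9+29, 28+28, 31+0) = 56
One optimal cutting: 4 + 4 → ¢56.

56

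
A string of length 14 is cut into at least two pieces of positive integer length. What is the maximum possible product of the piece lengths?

Define m[k] = max over 1≤i<k of i · max(k−i, m[k−i]); the inner max lets the remainder stay uncut if that's better.
m[2] = 1×max(1,0) = 1×1 = 1
m[3] = 1×max(2,1) = 1×2 = 2
m[4] = 2×max(2,1) = 2×2 = 4
m[5] = 2×max(3,2) = 2×3 = 6
m[6] = 3×max(3,2) = 3×3 = 9
m[7] = 2×max(5,6) = 2×6 = 12
m[8] = 2×max(6,9) = 2×9 = 18
m[9] = 3×max(6,9) = 3×9 = 27
m[10] = 2×max(8,18) = 2×18 = 36
m[11] = 2×max(9,27) = 2×27 = 54
m[12] = 3×max(9,27) = 3×27 = 81
m[13] = 2×max(11,54) = 2×54 = 108
m[14] = 2×max(12,81) = 2×81 = 162
One optimal split: 3 + 3 + 3 + 3 + 2; product 3×3×3×3×2 = 162.

162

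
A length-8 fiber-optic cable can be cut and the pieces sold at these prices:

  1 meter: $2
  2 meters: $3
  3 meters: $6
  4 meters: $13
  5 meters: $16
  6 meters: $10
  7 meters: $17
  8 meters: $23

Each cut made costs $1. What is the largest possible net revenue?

Build r[k] bottom-up: r[k] = max over allowed piece i of (p[i] + r[k−i]) − 1 per cut.
r[1] = 2
r[2] = max(2+2-1, 3+0) = 3
r[3] = max(2+3-1, 3+2-1, 6+0) = 6
r[4] = max(2+6-1, 3+3-1, 6+2-1, 13+0) = 13
r[5] = max(2+13-1, 3+6-1, 6+3-1, 13+2-1, 16+0) = 16
r[6] = max(2+16-1, 3+13-1, 6+6-1, 13+3-1, 16+2-1, 10+0) = 17
r[7] = max(2+17-1, 3+16-1, 6+13-1, …, 10+2-1, 17+0) = 18
r[8] = max(2+18-1, 3+17-1, 6+16-1, …, 17+2-1, 23+0) = 25
One optimal plan: pieces 4 + 4 (1 cut) → $26 − $1 = $25.

25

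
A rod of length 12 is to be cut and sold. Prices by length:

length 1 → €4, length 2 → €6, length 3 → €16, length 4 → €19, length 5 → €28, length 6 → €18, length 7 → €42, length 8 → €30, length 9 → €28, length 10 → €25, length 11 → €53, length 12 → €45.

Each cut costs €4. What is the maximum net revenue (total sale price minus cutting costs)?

Let net[k] be the best obtainable value from length k. For each k, try every first piece i and keep the best of price[i] + net[k−i] minus the 4 cut fee when i<k.
net[1] = 4
net[2] = 6
net[3] = 16
net[4] = 19
net[5] = 28
net[6] = 28  (first piece 1, then net[5]=28)
net[7] = 42
net[8] = 42  (first piece 1, then net[7]=42)
net[9] = 44  (first piece 2, then net[7]=42)
net[10] = 54  (first piece 3, then net[7]=42)
net[11] = 57  (first piece 4, then net[7]=42)
net[12] = 66  (first piece 5, then net[7]=42)
One optimal plan: pieces 7 + 5 (1 cut) → €70 − €4 = €66.

66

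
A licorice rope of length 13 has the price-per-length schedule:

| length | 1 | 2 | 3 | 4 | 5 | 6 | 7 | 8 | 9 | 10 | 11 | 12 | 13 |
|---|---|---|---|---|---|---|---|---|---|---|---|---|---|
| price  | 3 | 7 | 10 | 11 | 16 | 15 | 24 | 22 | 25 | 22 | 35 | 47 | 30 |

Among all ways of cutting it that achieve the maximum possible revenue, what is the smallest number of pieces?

2

Let r[k] be the best obtainable value from length k. For each k, try every first piece i and keep the best of price[i] + r[k−i].
r[1] = 3
r[2] = max(3+3, 7+0) = 7
r[3] = max(3+7, 7+3, 10+0) = 10
r[4] = max(3+10, 7+7, 10+3, 11+0) = 14
r[5] = max(3+14, 7+10, 10+7, 11+3, 16+0) = 17
r[6] = max(3+17, 7+14, 10+10, 11+7, 16+3, 15+0) = 21
r[7] = max(3+21, 7+17, 10+14, …, 15+3, 24+0) = 24
r[8] = max(3+24, 7+21, 10+17, …, 24+3, 22+0) = 28
r[9] = max(3+28, 7+24, 10+21, …, 22+3, 25+0) = 31
r[10] = max(3+31, 7+28, 10+24, …, 25+3, 22+0) = 35
r[11] = max(3+35, 7+31, 10+28, …, 22+3, 35+0) = 38
r[12] = max(3+38, 7+35, 10+31, …, 35+3, 47+0) = 47
r[13] = max(3+47, 7+38, 10+35, …, 47+3, 30+0) = 50
Maximum revenue is ¢50.
Now minimize piece count subject to staying optimal: for each k, pieces[k] = 1 + min over i with p[i]+r[k−i]=r[k] of pieces[k−i].
pieces[10] = 5
pieces[11] = 3
pieces[12] = 1
pieces[13] = 2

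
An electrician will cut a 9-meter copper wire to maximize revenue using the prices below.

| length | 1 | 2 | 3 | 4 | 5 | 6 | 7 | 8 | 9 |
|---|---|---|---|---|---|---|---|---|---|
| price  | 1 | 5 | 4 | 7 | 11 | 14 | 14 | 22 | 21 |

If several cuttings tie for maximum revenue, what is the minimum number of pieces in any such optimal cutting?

Consider every possible first cut. r[k] is the best of p[i]+r[k−i] over all sellable i≤k.
r[1] = 1
r[2] = max(1+1, 5+0) = 5
r[3] = max(1+5, 5+1, 4+0) = 6
r[4] = max(1+6, 5+5, 4+1, 7+0) = 10
r[5] = max(1+10, 5+6, 4+5, 7+1, 11+0) = 11
r[6] = max(1+11, 5+10, 4+6, 7+5, 11+1, 14+0) = 15
r[7] = max(1+15, 5+11, 4+10, …, 14+1, 14+0) = 16
r[8] = max(1+16, 5+15, 4+11, …, 14+1, 22+0) = 22
r[9] = max(1+22, 5+16, 4+15, …, 22+1, 21+0) = 23
Maximum revenue is €23.
Now minimize piece count subject to staying optimal: for each k, pieces[k] = 1 + min over i with p[i]+r[k−i]=r[k] of pieces[k−i].
pieces[6] = 3
pieces[7] = 2
pieces[8] = 1
pieces[9] = 2

2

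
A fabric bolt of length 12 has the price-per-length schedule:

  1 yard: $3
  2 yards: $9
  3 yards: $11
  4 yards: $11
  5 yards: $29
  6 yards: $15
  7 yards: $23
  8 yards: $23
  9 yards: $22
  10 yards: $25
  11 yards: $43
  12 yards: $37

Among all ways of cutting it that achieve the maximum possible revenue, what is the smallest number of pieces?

3

Build r[k] bottom-up: r[k] = max over allowed piece i of (p[i] + r[k−i]).
r[1] = 3
r[2] = 9
r[3] = 12  (first piece 1, then r[2]=9)
r[4] = 18  (first piece 2, then r[2]=9)
r[5] = 29
r[6] = 32  (first piece 1, then r[5]=29)
r[7] = 38  (first piece 2, then r[5]=29)
r[8] = 41  (first piece 1, then r[7]=38)
r[9] = 47  (first piece 2, then r[7]=38)
r[10] = 58  (first piece 5, then r[5]=29)
r[11] = 61  (first piece 1, then r[10]=58)
r[12] = 67  (first piece 2, then r[10]=58)
Maximum revenue is $67.
Now minimize piece count subject to staying optimal: for each k, pieces[k] = 1 + min over i with p[i]+r[k−i]=r[k] of pieces[k−i].
pieces[9] = 3
pieces[10] = 2
pieces[11] = 3
pieces[12] = 3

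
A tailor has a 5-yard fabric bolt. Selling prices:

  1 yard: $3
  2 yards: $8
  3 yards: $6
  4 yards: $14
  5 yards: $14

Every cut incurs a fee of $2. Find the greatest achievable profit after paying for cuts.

Let r[k] be the best obtainable value from length k. For each k, try every first piece i and keep the best of price[i] + r[k−i] minus the 2 cut fee when i<k.
r[1] = 3
r[2] = max(3+3-2, 8+0) = 8
r[3] = max(3+8-2, 8+3-2, 6+0) = 9
r[4] = max(3+9-2, 8+8-2, 6+3-2, 14+0) = 14
r[5] = max(3+14-2, 8+9-2, 6+8-2, 14+3-2, 14+0) = 15
One optimal plan: pieces 2 + 2 + 1 (2 cuts) → $19 − $4 = $15.

15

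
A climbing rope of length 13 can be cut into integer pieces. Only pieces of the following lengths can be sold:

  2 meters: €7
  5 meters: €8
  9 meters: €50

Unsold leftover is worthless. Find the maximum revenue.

Build r[k] bottom-up: r[k] = max over allowed piece i of (p[i] + r[k−i]).
r[1] = 0
r[2] = 7
r[3] = 7
r[4] = 14  (first piece 2, then r[2]=7)
r[5] = max(7+7, 8+0) = 14
r[6] = max(7+14, 8+0) = 21
r[7] = max(7+14, 8+7) = 21
r[8] = max(7+21, 8+7) = 28
r[9] = max(7+21, 8+14, 50+0) = 50
r[10] = max(7+28, 8+14, 50+0) = 50
r[11] = max(7+50, 8+21, 50+7) = 57
r[12] = max(7+50, 8+21, 50+7) = 57
r[13] = max(7+57, 8+28, 50+14) = 64
One optimal cutting: 9 + 2 + 2 → €64.

64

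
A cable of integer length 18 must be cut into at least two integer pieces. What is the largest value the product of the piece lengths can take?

Define m[k] = max over 1≤i<k of i · max(k−i, m[k−i]); the inner max lets the remainder stay uncut if that's better.
Small cases: m[2]=1, m[3]=2, m[4]=4, m[5]=6, m[6]=9, m[7]=12, m[8]=18, m[9]=27, m[10]=36, m[11]=54, m[12]=81, m[13]=108.
m[14] = 2*max(12,81) = 2*81 = 162
m[15] = 3*max(12,81) = 3*81 = 243
m[16] = 2*max(14,162) = 2*162 = 324
m[17] = 2*max(15,243) = 2*243 = 486
m[18] = 3*max(15,243) = 3*243 = 729
One optimal split: 3 + 3 + 3 + 3 + 3 + 3; product 3*3*3*3*3*3 = 729.

729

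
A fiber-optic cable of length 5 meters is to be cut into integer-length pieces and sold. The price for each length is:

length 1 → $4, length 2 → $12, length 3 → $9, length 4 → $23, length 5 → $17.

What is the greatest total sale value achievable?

28

Build R[k] bottom-up: R[k] = max over allowed piece i of (p[i] + R[k−i]).
R[1] = 4
R[2] = max(4+4, 12+0) = 12
R[3] = max(4+12, 12+4, 9+0) = 16
R[4] = max(4+16, 12+12, 9+4, 23+0) = 24
R[5] = max(4+24, 12+16, 9+12, 23+4, 17+0) = 28
One optimal cutting: 2 + 2 + 1 → $12 + $12 + $4 = $28.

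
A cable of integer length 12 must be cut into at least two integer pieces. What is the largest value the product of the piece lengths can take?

81

Fill g[k] for k=2..12: at each k try every first piece i and multiply by the better of (k−i) uncut or g[k−i].
g[2] = 1*max(1,0) = 1*1 = 1
g[3] = max(1*2, 2*1) = 2
g[4] = max(1*3, 2*2, 3*1) = 4
g[5] = max(1*4, 2*3, 3*2, 4*1) = 6
g[6] = max(1*6, 2*4, 3*3, 4*2, 5*1) = 9
g[7] = max(1*9, 2*6, 3*4, 4*3, 5*2, 6*1) = 12
g[8] = max(1*12, 2*9, 3*6, …, 6*2, 7*1) = 18
g[9] = max(1*18, 2*12, 3*9, …, 7*2, 8*1) = 27
g[10] = max(1*27, 2*18, 3*12, …, 8*2, 9*1) = 36
g[11] = max(1*36, 2*27, 3*18, …, 9*2, 10*1) = 54
g[12] = max(1*54, 2*36, 3*27, …, 10*2, 11*1) = 81
One optimal split: 3 + 3 + 3 + 3; product 3*3*3*3 = 81.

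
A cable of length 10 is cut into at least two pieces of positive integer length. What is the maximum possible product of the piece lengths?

36

Fill P[k] for k=2..10: at each k try every first piece i and multiply by the better of (k−i) uncut or P[k−i].
P[2] = 1·max(1,0) = 1·1 = 1
P[3] = max(1·2, 2·1) = 2
P[4] = max(1·3, 2·2, 3·1) = 4
P[5] = max(1·4, 2·3, 3·2, 4·1) = 6
P[6] = max(1·6, 2·4, 3·3, 4·2, 5·1) = 9
P[7] = max(1·9, 2·6, 3·4, 4·3, 5·2, 6·1) = 12
P[8] = max(1·12, 2·9, 3·6, …, 6·2, 7·1) = 18
P[9] = max(1·18, 2·12, 3·9, …, 7·2, 8·1) = 27
P[10] = max(1·27, 2·18, 3·12, …, 8·2, 9·1) = 36
One optimal split: 3 + 3 + 2 + 2; product 3·3·2·2 = 36.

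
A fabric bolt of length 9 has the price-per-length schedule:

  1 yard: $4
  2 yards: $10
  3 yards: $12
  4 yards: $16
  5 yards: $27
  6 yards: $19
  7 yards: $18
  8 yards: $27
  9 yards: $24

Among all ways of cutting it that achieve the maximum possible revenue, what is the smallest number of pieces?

3

Consider every possible first cut. r[k] is the best of p[i]+r[k−i] over all sellable i≤k.
r[1] = 4
r[2] = 10
r[3] = 14  (first piece 1, then r[2]=10)
r[4] = 20  (first piece 2, then r[2]=10)
r[5] = 27
r[6] = 31  (first piece 1, then r[5]=27)
r[7] = 37  (first piece 2, then r[5]=27)
r[8] = 41  (first piece 1, then r[7]=37)
r[9] = 47  (first piece 2, then r[7]=37)
Maximum revenue is $47.
Now minimize piece count subject to staying optimal: for each k, pieces[k] = 1 + min over i with p[i]+r[k−i]=r[k] of pieces[k−i].
pieces[6] = 2
pieces[7] = 2
pieces[8] = 3
pieces[9] = 3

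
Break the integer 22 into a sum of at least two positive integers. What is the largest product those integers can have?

Fill g[k] for k=2..22: at each k try every first piece i and multiply by the better of (k−i) uncut or g[k−i].
g[2] = 1*max(1,0) = 1*1 = 1
g[3] = 1*max(2,1) = 1*2 = 2
g[4] = 2*max(2,1) = 2*2 = 4
g[5] = 2*max(3,2) = 2*3 = 6
g[6] = 3*max(3,2) = 3*3 = 9
g[7] = 2*max(5,6) = 2*6 = 12
g[8] = 2*max(6,9) = 2*9 = 18
g[9] = 3*max(6,9) = 3*9 = 27
g[10] = 2*max(8,18) = 2*18 = 36
g[11] = 2*max(9,27) = 2*27 = 54
g[12] = 3*max(9,27) = 3*27 = 81
g[13] = 2*max(11,54) = 2*54 = 108
g[14] = 2*max(12,81) = 2*81 = 162
g[15] = 3*max(12,81) = 3*81 = 243
g[16] = 2*max(14,162) = 2*162 = 324
g[17] = 2*max(15,243) = 2*243 = 486
g[18] = 3*max(15,243) = 3*243 = 729
g[19] = 2*max(17,486) = 2*486 = 972
g[20] = 2*max(18,729) = 2*729 = 1458
g[21] = 3*max(18,729) = 3*729 = 2187
g[22] = 2*max(20,1458) = 2*1458 = 2916
One optimal split: 3 + 3 + 3 + 3 + 3 + 3 + 2 + 2; product 3*3*3*3*3*3*2*2 = 2916.

2916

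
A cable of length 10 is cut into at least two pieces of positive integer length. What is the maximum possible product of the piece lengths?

Let prod[k] be the best product for length k (with at least one cut). For each first piece i, the rest contributes max(k−i, prod[k−i]).
prod[2] = 1·max(1,0) = 1·1 = 1
prod[3] = max(1·2, 2·1) = 2
prod[4] = max(1·3, 2·2, 3·1) = 4
prod[5] = max(1·4, 2·3, 3·2, 4·1) = 6
prod[6] = max(1·6, 2·4, 3·3, 4·2, 5·1) = 9
prod[7] = max(1·9, 2·6, 3·4, 4·3, 5·2, 6·1) = 12
prod[8] = max(1·12, 2·9, 3·6, …, 6·2, 7·1) = 18
prod[9] = max(1·18, 2·12, 3·9, …, 7·2, 8·1) = 27
prod[10] = max(1·27, 2·18, 3·12, …, 8·2, 9·1) = 36
One optimal split: 3 + 3 + 2 + 2; product 3·3·2·2 = 36.

36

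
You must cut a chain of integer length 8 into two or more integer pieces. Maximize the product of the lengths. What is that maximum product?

18

Define g[k] = max over 1≤i<k of i · max(k−i, g[k−i]); the inner max lets the remainder stay uncut if that's better.
g[2] = 1*max(1,0) = 1*1 = 1
g[3] = max(1*2, 2*1) = 2
g[4] = max(1*3, 2*2, 3*1) = 4
g[5] = max(1*4, 2*3, 3*2, 4*1) = 6
g[6] = max(1*6, 2*4, 3*3, 4*2, 5*1) = 9
g[7] = max(1*9, 2*6, 3*4, 4*3, 5*2, 6*1) = 12
g[8] = max(1*12, 2*9, 3*6, …, 6*2, 7*1) = 18
One optimal split: 3 + 3 + 2; product 3*3*2 = 18.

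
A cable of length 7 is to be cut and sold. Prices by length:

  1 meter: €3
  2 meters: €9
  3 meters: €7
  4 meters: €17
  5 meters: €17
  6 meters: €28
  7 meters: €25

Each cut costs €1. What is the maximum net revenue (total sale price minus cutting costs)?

Let v[k] be the best obtainable value from length k. For each k, try every first piece i and keep the best of price[i] + v[k−i] minus the 1 cut fee when i<k.
v[1] = 3
v[2] = 9
v[3] = 11  (first piece 1, then v[2]=9)
v[4] = 17  (first piece 2, then v[2]=9)
v[5] = 19  (first piece 1, then v[4]=17)
v[6] = 28
v[7] = 30  (first piece 1, then v[6]=28)
One optimal plan: pieces 6 + 1 (1 cut) → €31 − €1 = €30.

30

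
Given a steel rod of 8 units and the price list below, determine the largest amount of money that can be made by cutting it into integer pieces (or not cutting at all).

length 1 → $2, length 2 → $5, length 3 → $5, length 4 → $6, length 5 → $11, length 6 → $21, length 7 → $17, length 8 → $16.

Let R[k] be the best obtainable value from length k. For each k, try every first piece i and keep the best of price[i] + R[k−i].
R[1] = 2
R[2] = 5
R[3] = 7  (first piece 1, then R[2]=5)
R[4] = 10  (first piece 2, then R[2]=5)
R[5] = 12  (first piece 1, then R[4]=10)
R[6] = 21
R[7] = 23  (first piece 1, then R[6]=21)
R[8] = 26  (first piece 2, then R[6]=21)
One optimal cutting: 6 + 2 → $21 + $5 = $26.

26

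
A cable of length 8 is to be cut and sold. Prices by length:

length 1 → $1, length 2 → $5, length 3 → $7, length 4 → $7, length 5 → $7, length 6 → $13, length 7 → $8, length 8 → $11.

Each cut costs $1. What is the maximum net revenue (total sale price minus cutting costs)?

Let net[k] be the best obtainable value from length k. For each k, try every first piece i and keep the best of price[i] + net[k−i] minus the 1 cut fee when i<k.
net[1] = 1
net[2] = max(1+1-1, 5+0) = 5
net[3] = max(1+5-1, 5+1-1, 7+0) = 7
net[4] = max(1+7-1, 5+5-1, 7+1-1, 7+0) = 9
net[5] = max(1+9-1, 5+7-1, 7+5-1, 7+1-1, 7+0) = 11
net[6] = max(1+11-1, 5+9-1, 7+7-1, 7+5-1, 7+1-1, 13+0) = 13
net[7] = max(1+13-1, 5+11-1, 7+9-1, …, 13+1-1, 8+0) = 15
net[8] = max(1+15-1, 5+13-1, 7+11-1, …, 8+1-1, 11+0) = 17
One optimal plan: pieces 2 + 2 + 2 + 2 (3 cuts) → $20 − $3 = $17.

17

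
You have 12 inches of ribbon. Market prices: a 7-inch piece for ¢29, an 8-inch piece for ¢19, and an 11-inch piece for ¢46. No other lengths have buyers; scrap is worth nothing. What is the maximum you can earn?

46

Consider every possible first cut. f[k] is the best of p[i]+f[k−i] over all sellable i≤k.
f[1] = 0
f[2] = 0
f[3] = 0
f[4] = 0
f[5] = 0
f[6] = 0
f[7] = 29
f[8] = 29
f[9] = 29
f[10] = 29
f[11] = 46
f[12] = 46
One optimal cutting: pieces 11 with 1 inch of scrap → ¢46.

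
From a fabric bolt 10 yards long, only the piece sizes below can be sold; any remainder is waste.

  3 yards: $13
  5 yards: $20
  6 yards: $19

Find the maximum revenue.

Let r[k] be the best obtainable value from length k. For each k, try every first piece i and keep the best of price[i] + r[k−i].
r[1] = 0
r[2] = 0
r[3] = 13
r[4] = 13
r[5] = max(13+0, 20+0) = 20
r[6] = max(13+13, 20+0, 19+0) = 26
r[7] = max(13+13, 20+0, 19+0) = 26
r[8] = max(13+20, 20+13, 19+0) = 33
r[9] = max(13+26, 20+13, 19+13) = 39
r[10] = max(13+26, 20+20, 19+13) = 40
One optimal cutting: 5 + 5 → $40.

40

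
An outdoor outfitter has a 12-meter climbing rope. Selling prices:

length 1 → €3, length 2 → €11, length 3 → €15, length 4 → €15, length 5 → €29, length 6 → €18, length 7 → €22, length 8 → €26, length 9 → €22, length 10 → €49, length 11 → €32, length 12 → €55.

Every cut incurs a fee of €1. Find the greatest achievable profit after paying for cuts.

67

Consider every possible first cut. v[k] is the best of p[i]+v[k−i] over all sellable i≤k, charging 1 whenever i<k.
v[1] = 3
v[2] = 11
v[3] = 15
v[4] = 21  (first piece 2, then v[2]=11)
v[5] = 29
v[6] = 31  (first piece 1, then v[5]=29)
v[7] = 39  (first piece 2, then v[5]=29)
v[8] = 43  (first piece 3, then v[5]=29)
v[9] = 49  (first piece 2, then v[7]=39)
v[10] = 57  (first piece 5, then v[5]=29)
v[11] = 59  (first piece 1, then v[10]=57)
v[12] = 67  (first piece 2, then v[10]=57)
One optimal plan: pieces 5 + 5 + 2 (2 cuts) → €69 − €2 = €67.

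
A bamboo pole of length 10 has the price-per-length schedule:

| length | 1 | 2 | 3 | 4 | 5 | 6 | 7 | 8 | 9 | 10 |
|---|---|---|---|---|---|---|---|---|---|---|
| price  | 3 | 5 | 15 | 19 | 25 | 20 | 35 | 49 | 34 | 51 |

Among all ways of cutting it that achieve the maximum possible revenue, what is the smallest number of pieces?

Build r[k] bottom-up: r[k] = max over allowed piece i of (p[i] + r[k−i]).
r[1] = 3
r[2] = 6  (first piece 1, then r[1]=3)
r[3] = 15
r[4] = 19
r[5] = 25
r[6] = 30  (first piece 3, then r[3]=15)
r[7] = 35
r[8] = 49
r[9] = 52  (first piece 1, then r[8]=49)
r[10] = 55  (first piece 1, then r[9]=52)
Maximum revenue is $55.
Now minimize piece count subject to staying optimal: for each k, pieces[k] = 1 + min over i with p[i]+r[k−i]=r[k] of pieces[k−i].
pieces[7] = 1
pieces[8] = 1
pieces[9] = 2
pieces[10] = 3

3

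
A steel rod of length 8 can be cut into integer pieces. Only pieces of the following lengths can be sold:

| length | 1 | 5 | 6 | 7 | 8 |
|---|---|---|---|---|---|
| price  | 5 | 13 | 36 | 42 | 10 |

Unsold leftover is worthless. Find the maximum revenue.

47

Build best[k] bottom-up: best[k] = max over allowed piece i of (p[i] + best[k−i]).
best[1] = 5
best[2] = 10  (first piece 1, then best[1]=5)
best[3] = 15  (first piece 1, then best[2]=10)
best[4] = 20  (first piece 1, then best[3]=15)
best[5] = max(5+20, 13+0) = 25
best[6] = max(5+25, 13+5, 36+0) = 36
best[7] = max(5+36, 13+10, 36+5, 42+0) = 42
best[8] = max(5+42, 13+15, 36+10, 42+5, 10+0) = 47
One optimal cutting: 7 + 1 → $47.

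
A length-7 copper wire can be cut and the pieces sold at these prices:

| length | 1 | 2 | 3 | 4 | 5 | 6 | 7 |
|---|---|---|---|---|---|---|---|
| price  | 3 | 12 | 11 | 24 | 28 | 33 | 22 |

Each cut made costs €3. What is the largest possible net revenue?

37

Let net[k] be the best obtainable value from length k. For each k, try every first piece i and keep the best of price[i] + net[k−i] minus the 3 cut fee when i<k.
net[1] = 3
net[2] = 12
net[3] = 12  (first piece 1, then net[2]=12)
net[4] = 24
net[5] = 28
net[6] = 33  (first piece 2, then net[4]=24)
net[7] = 37  (first piece 2, then net[5]=28)
One optimal plan: pieces 5 + 2 (1 cut) → €40 − €3 = €37.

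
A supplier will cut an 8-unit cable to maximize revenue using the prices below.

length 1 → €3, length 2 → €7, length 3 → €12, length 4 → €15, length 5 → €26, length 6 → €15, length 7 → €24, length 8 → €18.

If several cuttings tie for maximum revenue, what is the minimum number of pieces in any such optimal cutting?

Build r[k] bottom-up: r[k] = max over allowed piece i of (p[i] + r[k−i]).
r[1] = 3
r[2] = max(3+3, 7+0) = 7
r[3] = max(3+7, 7+3, 12+0) = 12
r[4] = max(3+12, 7+7, 12+3, 15+0) = 15
r[5] = max(3+15, 7+12, 12+7, 15+3, 26+0) = 26
r[6] = max(3+26, 7+15, 12+12, 15+7, 26+3, 15+0) = 29
r[7] = max(3+29, 7+26, 12+15, …, 15+3, 24+0) = 33
r[8] = max(3+33, 7+29, 12+26, …, 24+3, 18+0) = 38
Maximum revenue is €38.
Now minimize piece count subject to staying optimal: for each k, pieces[k] = 1 + min over i with p[i]+r[k−i]=r[k] of pieces[k−i].
pieces[5] = 1
pieces[6] = 2
pieces[7] = 2
pieces[8] = 2

2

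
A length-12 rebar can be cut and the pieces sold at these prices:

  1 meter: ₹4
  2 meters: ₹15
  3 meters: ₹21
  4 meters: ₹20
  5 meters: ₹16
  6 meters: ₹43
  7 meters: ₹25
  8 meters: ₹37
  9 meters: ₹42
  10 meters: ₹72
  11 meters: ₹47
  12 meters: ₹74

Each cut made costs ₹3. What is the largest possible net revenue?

84

Let net[k] be the best obtainable value from length k. For each k, try every first piece i and keep the best of price[i] + net[k−i] minus the 3 cut fee when i<k.
net[1] = 4
net[2] = 15
net[3] = 21
net[4] = 27  (first piece 2, then net[2]=15)
net[5] = 33  (first piece 2, then net[3]=21)
net[6] = 43
net[7] = 45  (first piece 2, then net[5]=33)
net[8] = 55  (first piece 2, then net[6]=43)
net[9] = 61  (first piece 3, then net[6]=43)
net[10] = 72
net[11] = 73  (first piece 1, then net[10]=72)
net[12] = 84  (first piece 2, then net[10]=72)
One optimal plan: pieces 10 + 2 (1 cut) → ₹87 − ₹3 = ₹84.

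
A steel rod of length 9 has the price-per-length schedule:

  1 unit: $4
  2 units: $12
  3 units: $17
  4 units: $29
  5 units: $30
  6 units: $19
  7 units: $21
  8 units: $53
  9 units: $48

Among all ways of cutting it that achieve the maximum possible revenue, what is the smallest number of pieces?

Let r[k] be the best obtainable value from length k. For each k, try every first piece i and keep the best of price[i] + r[k−i].
r[1] = 4
r[2] = max(4+4, 12+0) = 12
r[3] = max(4+12, 12+4, 17+0) = 17
r[4] = max(4+17, 12+12, 17+4, 29+0) = 29
r[5] = max(4+29, 12+17, 17+12, 29+4, 30+0) = 33
r[6] = max(4+33, 12+29, 17+17, 29+12, 30+4, 19+0) = 41
r[7] = max(4+41, 12+33, 17+29, …, 19+4, 21+0) = 46
r[8] = max(4+46, 12+41, 17+33, …, 21+4, 53+0) = 58
r[9] = max(4+58, 12+46, 17+41, …, 53+4, 48+0) = 62
Maximum revenue is $62.
Now minimize piece count subject to staying optimal: for each k, pieces[k] = 1 + min over i with p[i]+r[k−i]=r[k] of pieces[k−i].
pieces[6] = 2
pieces[7] = 2
pieces[8] = 2
pieces[9] = 3

3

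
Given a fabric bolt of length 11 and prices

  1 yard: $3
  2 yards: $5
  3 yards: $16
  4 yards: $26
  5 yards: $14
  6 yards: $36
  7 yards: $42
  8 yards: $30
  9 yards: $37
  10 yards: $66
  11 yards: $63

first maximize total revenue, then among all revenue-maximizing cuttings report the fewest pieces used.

Consider every possible first cut. r[k] is the best of p[i]+r[k−i] over all sellable i≤k.
r[1] = 3
r[2] = 6  (first piece 1, then r[1]=3)
r[3] = 16
r[4] = 26
r[5] = 29  (first piece 1, then r[4]=26)
r[6] = 36
r[7] = 42  (first piece 3, then r[4]=26)
r[8] = 52  (first piece 4, then r[4]=26)
r[9] = 55  (first piece 1, then r[8]=52)
r[10] = 66
r[11] = 69  (first piece 1, then r[10]=66)
Maximum revenue is $69.
Now minimize piece count subject to staying optimal: for each k, pieces[k] = 1 + min over i with p[i]+r[k−i]=r[k] of pieces[k−i].
pieces[8] = 2
pieces[9] = 3
pieces[10] = 1
pieces[11] = 2

2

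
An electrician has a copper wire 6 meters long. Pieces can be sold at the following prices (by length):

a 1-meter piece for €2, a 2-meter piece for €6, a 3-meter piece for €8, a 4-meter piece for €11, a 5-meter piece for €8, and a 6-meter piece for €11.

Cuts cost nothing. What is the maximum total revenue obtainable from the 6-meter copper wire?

18

Let r[k] be the best obtainable value from length k. For each k, try every first piece i and keep the best of price[i] + r[k−i].
r[1] = 2
r[2] = max(2+2, 6+0) = 6
r[3] = max(2+6, 6+2, 8+0) = 8
r[4] = max(2+8, 6+6, 8+2, 11+0) = 12
r[5] = max(2+12, 6+8, 8+6, 11+2, 8+0) = 14
r[6] = max(2+14, 6+12, 8+8, 11+6, 8+2, 11+0) = 18
One optimal cutting: 2 + 2 + 2 → €6 + €6 + €6 = €18.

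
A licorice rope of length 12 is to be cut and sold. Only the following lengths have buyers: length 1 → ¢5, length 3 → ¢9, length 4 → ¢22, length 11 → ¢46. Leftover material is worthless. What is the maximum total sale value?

66

Build r[k] bottom-up: r[k] = max over allowed piece i of (p[i] + r[k−i]).
r[1] = 5
r[2] = 10  (first piece 1, then r[1]=5)
r[3] = max(5+10, 9+0) = 15
r[4] = max(5+15, 9+5, 22+0) = 22
r[5] = max(5+22, 9+10, 22+5) = 27
r[6] = max(5+27, 9+15, 22+10) = 32
r[7] = max(5+32, 9+22, 22+15) = 37
r[8] = max(5+37, 9+27, 22+22) = 44
r[9] = max(5+44, 9+32, 22+27) = 49
r[10] = max(5+49, 9+37, 22+32) = 54
r[11] = max(5+54, 9+44, 22+37, 46+0) = 59
r[12] = max(5+59, 9+49, 22+44, 46+5) = 66
One optimal cutting: 4 + 4 + 4 → ¢66.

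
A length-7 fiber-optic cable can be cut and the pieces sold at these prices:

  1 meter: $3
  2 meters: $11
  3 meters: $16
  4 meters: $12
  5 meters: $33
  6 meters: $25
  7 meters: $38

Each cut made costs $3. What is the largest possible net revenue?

41

Let r[k] be the best obtainable value from length k. For each k, try every first piece i and keep the best of price[i] + r[k−i] minus the 3 cut fee when i<k.
r[1] = 3
r[2] = max(3+3-3, 11+0) = 11
r[3] = max(3+11-3, 11+3-3, 16+0) = 16
r[4] = max(3+16-3, 11+11-3, 16+3-3, 12+0) = 19
r[5] = max(3+19-3, 11+16-3, 16+11-3, 12+3-3, 33+0) = 33
r[6] = max(3+33-3, 11+19-3, 16+16-3, 12+11-3, 33+3-3, 25+0) = 33
r[7] = max(3+33-3, 11+33-3, 16+19-3, …, 25+3-3, 38+0) = 41
One optimal plan: pieces 5 + 2 (1 cut) → $44 − $3 = $41.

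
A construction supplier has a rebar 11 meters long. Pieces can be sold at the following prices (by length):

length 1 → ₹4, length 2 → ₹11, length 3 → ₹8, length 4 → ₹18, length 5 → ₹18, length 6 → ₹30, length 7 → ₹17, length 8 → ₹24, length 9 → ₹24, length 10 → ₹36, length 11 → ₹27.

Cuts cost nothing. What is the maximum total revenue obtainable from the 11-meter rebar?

Let v[k] be the best obtainable value from length k. For each k, try every first piece i and keep the best of price[i] + v[k−i].
v[1] = 4
v[2] = max(4+4, 11+0) = 11
v[3] = max(4+11, 11+4, 8+0) = 15
v[4] = max(4+15, 11+11, 8+4, 18+0) = 22
v[5] = max(4+22, 11+15, 8+11, 18+4, 18+0) = 26
v[6] = max(4+26, 11+22, 8+15, 18+11, 18+4, 30+0) = 33
v[7] = max(4+33, 11+26, 8+22, …, 30+4, 17+0) = 37
v[8] = max(4+37, 11+33, 8+26, …, 17+4, 24+0) = 44
v[9] = max(4+44, 11+37, 8+33, …, 24+4, 24+0) = 48
v[10] = max(4+48, 11+44, 8+37, …, 24+4, 36+0) = 55
v[11] = max(4+55, 11+48, 8+44, …, 36+4, 27+0) = 59
One optimal cutting: 2 + 2 + 2 + 2 + 2 + 1 → ₹11 + ₹11 + ₹11 + ₹11 + ₹11 + ₹4 = ₹59.

59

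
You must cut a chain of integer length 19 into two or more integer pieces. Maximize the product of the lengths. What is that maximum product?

Fill f[k] for k=2..19: at each k try every first piece i and multiply by the better of (k−i) uncut or f[k−i].
f[2] = 1·max(1,0) = 1·1 = 1
f[3] = 1·max(2,1) = 1·2 = 2
f[4] = 2·max(2,1) = 2·2 = 4
f[5] = 2·max(3,2) = 2·3 = 6
f[6] = 3·max(3,2) = 3·3 = 9
f[7] = 2·max(5,6) = 2·6 = 12
f[8] = 2·max(6,9) = 2·9 = 18
f[9] = 3·max(6,9) = 3·9 = 27
f[10] = 2·max(8,18) = 2·18 = 36
f[11] = 2·max(9,27) = 2·27 = 54
f[12] = 3·max(9,27) = 3·27 = 81
f[13] = 2·max(11,54) = 2·54 = 108
f[14] = 2·max(12,81) = 2·81 = 162
f[15] = 3·max(12,81) = 3·81 = 243
f[16] = 2·max(14,162) = 2·162 = 324
f[17] = 2·max(15,243) = 2·243 = 486
f[18] = 3·max(15,243) = 3·243 = 729
f[19] = 2·max(17,486) = 2·486 = 972
One optimal split: 3 + 3 + 3 + 3 + 3 + 2 + 2; product 3·3·3·3·3·2·2 = 972.

972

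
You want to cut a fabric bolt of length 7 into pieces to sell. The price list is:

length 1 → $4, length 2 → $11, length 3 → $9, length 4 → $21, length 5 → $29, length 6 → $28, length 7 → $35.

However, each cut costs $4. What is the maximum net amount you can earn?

36

Build net[k] bottom-up: net[k] = max over allowed piece i of (p[i] + net[k−i]) − 4 per cut.
net[1] = 4
net[2] = max(4+4-4, 11+0) = 11
net[3] = max(4+11-4, 11+4-4, 9+0) = 11
net[4] = max(4+11-4, 11+11-4, 9+4-4, 21+0) = 21
net[5] = max(4+21-4, 11+11-4, 9+11-4, 21+4-4, 29+0) = 29
net[6] = max(4+29-4, 11+21-4, 9+11-4, 21+11-4, 29+4-4, 28+0) = 29
net[7] = max(4+29-4, 11+29-4, 9+21-4, …, 28+4-4, 35+0) = 36
One optimal plan: pieces 5 + 2 (1 cut) → $40 − $4 = $36.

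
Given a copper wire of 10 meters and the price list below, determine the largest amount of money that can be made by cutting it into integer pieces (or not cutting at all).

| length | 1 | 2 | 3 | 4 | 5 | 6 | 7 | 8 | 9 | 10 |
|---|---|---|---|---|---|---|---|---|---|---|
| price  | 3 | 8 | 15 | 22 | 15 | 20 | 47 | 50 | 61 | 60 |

Let v[k] be the best obtainable value from length k. For each k, try every first piece i and keep the best of price[i] + v[k−i].
v[1] = 3
v[2] = max(3+3, 8+0) = 8
v[3] = max(3+8, 8+3, 15+0) = 15
v[4] = max(3+15, 8+8, 15+3, 22+0) = 22
v[5] = max(3+22, 8+15, 15+8, 22+3, 15+0) = 25
v[6] = max(3+25, 8+22, 15+15, 22+8, 15+3, 20+0) = 30
v[7] = max(3+30, 8+25, 15+22, …, 20+3, 47+0) = 47
v[8] = max(3+47, 8+30, 15+25, …, 47+3, 50+0) = 50
v[9] = max(3+50, 8+47, 15+30, …, 50+3, 61+0) = 61
v[10] = max(3+61, 8+50, 15+47, …, 61+3, 60+0) = 64
One optimal cutting: 9 + 1 → €61 + €3 = €64.

64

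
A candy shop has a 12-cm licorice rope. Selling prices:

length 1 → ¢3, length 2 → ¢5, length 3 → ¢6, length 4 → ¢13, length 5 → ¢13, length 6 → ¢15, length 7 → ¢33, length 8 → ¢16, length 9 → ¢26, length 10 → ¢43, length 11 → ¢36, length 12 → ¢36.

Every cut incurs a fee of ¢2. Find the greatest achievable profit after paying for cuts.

46

Consider every possible first cut. v[k] is the best of p[i]+v[k−i] over all sellable i≤k, charging 2 whenever i<k.
v[1] = 3
v[2] = max(3+3-2, 5+0) = 5
v[3] = max(3+5-2, 5+3-2, 6+0) = 6
v[4] = max(3+6-2, 5+5-2, 6+3-2, 13+0) = 13
v[5] = max(3+13-2, 5+6-2, 6+5-2, 13+3-2, 13+0) = 14
v[6] = max(3+14-2, 5+13-2, 6+6-2, 13+5-2, 13+3-2, 15+0) = 16
v[7] = max(3+16-2, 5+14-2, 6+13-2, …, 15+3-2, 33+0) = 33
v[8] = max(3+33-2, 5+16-2, 6+14-2, …, 33+3-2, 16+0) = 34
v[9] = max(3+34-2, 5+33-2, 6+16-2, …, 16+3-2, 26+0) = 36
v[10] = max(3+36-2, 5+34-2, 6+33-2, …, 26+3-2, 43+0) = 43
v[11] = max(3+43-2, 5+36-2, 6+34-2, …, 43+3-2, 36+0) = 44
v[12] = max(3+44-2, 5+43-2, 6+36-2, …, 36+3-2, 36+0) = 46
One optimal plan: pieces 10 + 2 (1 cut) → ¢48 − ¢2 = ¢46.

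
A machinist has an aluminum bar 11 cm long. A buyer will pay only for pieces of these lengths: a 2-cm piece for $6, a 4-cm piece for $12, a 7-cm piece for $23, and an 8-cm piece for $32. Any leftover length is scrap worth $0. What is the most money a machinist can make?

Consider every possible first cut. f[k] is the best of p[i]+f[k−i] over all sellable i≤k.
f[1] = 0
f[2] = 6
f[3] = 6
f[4] = max(6+6, 12+0) = 12
f[5] = max(6+6, 12+0) = 12
f[6] = max(6+12, 12+6) = 18
f[7] = max(6+12, 12+6, 23+0) = 23
f[8] = max(6+18, 12+12, 23+0, 32+0) = 32
f[9] = max(6+23, 12+12, 23+6, 32+0) = 32
f[10] = max(6+32, 12+18, 23+6, 32+6) = 38
f[11] = max(6+32, 12+23, 23+12, 32+6) = 38
One optimal cutting: pieces 8 + 2 with 1 cm of scrap → $38.

38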